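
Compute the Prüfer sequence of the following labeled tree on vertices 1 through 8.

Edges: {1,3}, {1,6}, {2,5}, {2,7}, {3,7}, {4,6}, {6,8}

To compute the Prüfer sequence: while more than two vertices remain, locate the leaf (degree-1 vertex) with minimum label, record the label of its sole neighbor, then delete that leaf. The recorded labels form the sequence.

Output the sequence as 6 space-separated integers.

Step 1: leaves = {4,5,8}. Remove smallest leaf 4, emit neighbor 6.
Step 2: leaves = {5,8}. Remove smallest leaf 5, emit neighbor 2.
Step 3: leaves = {2,8}. Remove smallest leaf 2, emit neighbor 7.
Step 4: leaves = {7,8}. Remove smallest leaf 7, emit neighbor 3.
Step 5: leaves = {3,8}. Remove smallest leaf 3, emit neighbor 1.
Step 6: leaves = {1,8}. Remove smallest leaf 1, emit neighbor 6.
Done: 2 vertices remain (6, 8). Sequence = [6 2 7 3 1 6]

Answer: 6 2 7 3 1 6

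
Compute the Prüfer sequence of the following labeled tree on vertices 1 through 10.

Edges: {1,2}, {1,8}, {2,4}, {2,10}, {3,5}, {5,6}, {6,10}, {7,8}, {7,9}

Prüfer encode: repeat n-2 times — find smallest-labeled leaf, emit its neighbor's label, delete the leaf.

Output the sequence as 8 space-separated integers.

Answer: 5 2 6 10 7 8 1 2

Derivation:
Step 1: leaves = {3,4,9}. Remove smallest leaf 3, emit neighbor 5.
Step 2: leaves = {4,5,9}. Remove smallest leaf 4, emit neighbor 2.
Step 3: leaves = {5,9}. Remove smallest leaf 5, emit neighbor 6.
Step 4: leaves = {6,9}. Remove smallest leaf 6, emit neighbor 10.
Step 5: leaves = {9,10}. Remove smallest leaf 9, emit neighbor 7.
Step 6: leaves = {7,10}. Remove smallest leaf 7, emit neighbor 8.
Step 7: leaves = {8,10}. Remove smallest leaf 8, emit neighbor 1.
Step 8: leaves = {1,10}. Remove smallest leaf 1, emit neighbor 2.
Done: 2 vertices remain (2, 10). Sequence = [5 2 6 10 7 8 1 2]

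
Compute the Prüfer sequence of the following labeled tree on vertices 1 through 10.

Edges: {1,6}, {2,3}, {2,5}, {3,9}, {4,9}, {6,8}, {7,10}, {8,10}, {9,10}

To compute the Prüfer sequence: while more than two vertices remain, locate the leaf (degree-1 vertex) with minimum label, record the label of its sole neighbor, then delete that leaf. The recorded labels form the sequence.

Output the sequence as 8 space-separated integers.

Answer: 6 9 2 3 9 8 10 10

Derivation:
Step 1: leaves = {1,4,5,7}. Remove smallest leaf 1, emit neighbor 6.
Step 2: leaves = {4,5,6,7}. Remove smallest leaf 4, emit neighbor 9.
Step 3: leaves = {5,6,7}. Remove smallest leaf 5, emit neighbor 2.
Step 4: leaves = {2,6,7}. Remove smallest leaf 2, emit neighbor 3.
Step 5: leaves = {3,6,7}. Remove smallest leaf 3, emit neighbor 9.
Step 6: leaves = {6,7,9}. Remove smallest leaf 6, emit neighbor 8.
Step 7: leaves = {7,8,9}. Remove smallest leaf 7, emit neighbor 10.
Step 8: leaves = {8,9}. Remove smallest leaf 8, emit neighbor 10.
Done: 2 vertices remain (9, 10). Sequence = [6 9 2 3 9 8 10 10]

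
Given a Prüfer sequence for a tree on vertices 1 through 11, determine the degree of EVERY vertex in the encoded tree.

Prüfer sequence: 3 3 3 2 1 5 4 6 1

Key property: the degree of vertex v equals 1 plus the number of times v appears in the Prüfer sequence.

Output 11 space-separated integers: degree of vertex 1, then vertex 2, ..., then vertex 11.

p_1 = 3: count[3] becomes 1
p_2 = 3: count[3] becomes 2
p_3 = 3: count[3] becomes 3
p_4 = 2: count[2] becomes 1
p_5 = 1: count[1] becomes 1
p_6 = 5: count[5] becomes 1
p_7 = 4: count[4] becomes 1
p_8 = 6: count[6] becomes 1
p_9 = 1: count[1] becomes 2
Degrees (1 + count): deg[1]=1+2=3, deg[2]=1+1=2, deg[3]=1+3=4, deg[4]=1+1=2, deg[5]=1+1=2, deg[6]=1+1=2, deg[7]=1+0=1, deg[8]=1+0=1, deg[9]=1+0=1, deg[10]=1+0=1, deg[11]=1+0=1

Answer: 3 2 4 2 2 2 1 1 1 1 1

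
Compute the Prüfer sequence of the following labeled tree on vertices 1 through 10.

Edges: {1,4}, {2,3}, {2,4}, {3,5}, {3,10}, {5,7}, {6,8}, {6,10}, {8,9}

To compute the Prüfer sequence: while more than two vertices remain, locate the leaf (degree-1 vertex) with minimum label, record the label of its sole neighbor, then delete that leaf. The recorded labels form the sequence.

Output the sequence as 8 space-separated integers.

Step 1: leaves = {1,7,9}. Remove smallest leaf 1, emit neighbor 4.
Step 2: leaves = {4,7,9}. Remove smallest leaf 4, emit neighbor 2.
Step 3: leaves = {2,7,9}. Remove smallest leaf 2, emit neighbor 3.
Step 4: leaves = {7,9}. Remove smallest leaf 7, emit neighbor 5.
Step 5: leaves = {5,9}. Remove smallest leaf 5, emit neighbor 3.
Step 6: leaves = {3,9}. Remove smallest leaf 3, emit neighbor 10.
Step 7: leaves = {9,10}. Remove smallest leaf 9, emit neighbor 8.
Step 8: leaves = {8,10}. Remove smallest leaf 8, emit neighbor 6.
Done: 2 vertices remain (6, 10). Sequence = [4 2 3 5 3 10 8 6]

Answer: 4 2 3 5 3 10 8 6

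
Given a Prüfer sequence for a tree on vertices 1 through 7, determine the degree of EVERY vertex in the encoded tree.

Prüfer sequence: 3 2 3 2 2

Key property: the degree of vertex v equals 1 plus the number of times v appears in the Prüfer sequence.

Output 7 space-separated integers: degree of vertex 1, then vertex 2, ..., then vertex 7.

p_1 = 3: count[3] becomes 1
p_2 = 2: count[2] becomes 1
p_3 = 3: count[3] becomes 2
p_4 = 2: count[2] becomes 2
p_5 = 2: count[2] becomes 3
Degrees (1 + count): deg[1]=1+0=1, deg[2]=1+3=4, deg[3]=1+2=3, deg[4]=1+0=1, deg[5]=1+0=1, deg[6]=1+0=1, deg[7]=1+0=1

Answer: 1 4 3 1 1 1 1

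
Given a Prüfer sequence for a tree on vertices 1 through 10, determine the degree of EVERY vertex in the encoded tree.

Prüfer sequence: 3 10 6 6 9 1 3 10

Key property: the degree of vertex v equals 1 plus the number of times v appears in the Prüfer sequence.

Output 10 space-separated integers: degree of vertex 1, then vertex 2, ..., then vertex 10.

p_1 = 3: count[3] becomes 1
p_2 = 10: count[10] becomes 1
p_3 = 6: count[6] becomes 1
p_4 = 6: count[6] becomes 2
p_5 = 9: count[9] becomes 1
p_6 = 1: count[1] becomes 1
p_7 = 3: count[3] becomes 2
p_8 = 10: count[10] becomes 2
Degrees (1 + count): deg[1]=1+1=2, deg[2]=1+0=1, deg[3]=1+2=3, deg[4]=1+0=1, deg[5]=1+0=1, deg[6]=1+2=3, deg[7]=1+0=1, deg[8]=1+0=1, deg[9]=1+1=2, deg[10]=1+2=3

Answer: 2 1 3 1 1 3 1 1 2 3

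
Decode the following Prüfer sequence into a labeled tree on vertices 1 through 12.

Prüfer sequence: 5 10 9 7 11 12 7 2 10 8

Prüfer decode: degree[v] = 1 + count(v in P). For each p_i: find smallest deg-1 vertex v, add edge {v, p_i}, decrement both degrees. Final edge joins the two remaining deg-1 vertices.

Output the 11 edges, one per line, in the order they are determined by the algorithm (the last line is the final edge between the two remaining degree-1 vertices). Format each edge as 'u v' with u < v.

Initial degrees: {1:1, 2:2, 3:1, 4:1, 5:2, 6:1, 7:3, 8:2, 9:2, 10:3, 11:2, 12:2}
Step 1: smallest deg-1 vertex = 1, p_1 = 5. Add edge {1,5}. Now deg[1]=0, deg[5]=1.
Step 2: smallest deg-1 vertex = 3, p_2 = 10. Add edge {3,10}. Now deg[3]=0, deg[10]=2.
Step 3: smallest deg-1 vertex = 4, p_3 = 9. Add edge {4,9}. Now deg[4]=0, deg[9]=1.
Step 4: smallest deg-1 vertex = 5, p_4 = 7. Add edge {5,7}. Now deg[5]=0, deg[7]=2.
Step 5: smallest deg-1 vertex = 6, p_5 = 11. Add edge {6,11}. Now deg[6]=0, deg[11]=1.
Step 6: smallest deg-1 vertex = 9, p_6 = 12. Add edge {9,12}. Now deg[9]=0, deg[12]=1.
Step 7: smallest deg-1 vertex = 11, p_7 = 7. Add edge {7,11}. Now deg[11]=0, deg[7]=1.
Step 8: smallest deg-1 vertex = 7, p_8 = 2. Add edge {2,7}. Now deg[7]=0, deg[2]=1.
Step 9: smallest deg-1 vertex = 2, p_9 = 10. Add edge {2,10}. Now deg[2]=0, deg[10]=1.
Step 10: smallest deg-1 vertex = 10, p_10 = 8. Add edge {8,10}. Now deg[10]=0, deg[8]=1.
Final: two remaining deg-1 vertices are 8, 12. Add edge {8,12}.

Answer: 1 5
3 10
4 9
5 7
6 11
9 12
7 11
2 7
2 10
8 10
8 12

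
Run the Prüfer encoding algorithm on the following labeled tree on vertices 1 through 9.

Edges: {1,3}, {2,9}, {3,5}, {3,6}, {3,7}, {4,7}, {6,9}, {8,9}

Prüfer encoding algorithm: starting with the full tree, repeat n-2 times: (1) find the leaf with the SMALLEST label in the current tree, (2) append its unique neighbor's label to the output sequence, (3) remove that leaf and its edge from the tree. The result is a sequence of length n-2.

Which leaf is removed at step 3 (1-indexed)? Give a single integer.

Step 1: current leaves = {1,2,4,5,8}. Remove leaf 1 (neighbor: 3).
Step 2: current leaves = {2,4,5,8}. Remove leaf 2 (neighbor: 9).
Step 3: current leaves = {4,5,8}. Remove leaf 4 (neighbor: 7).

Answer: 4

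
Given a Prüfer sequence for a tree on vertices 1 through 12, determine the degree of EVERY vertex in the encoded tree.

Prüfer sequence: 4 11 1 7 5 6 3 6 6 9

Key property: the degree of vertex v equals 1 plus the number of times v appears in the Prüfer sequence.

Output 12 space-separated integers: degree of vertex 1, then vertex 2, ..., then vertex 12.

Answer: 2 1 2 2 2 4 2 1 2 1 2 1

Derivation:
p_1 = 4: count[4] becomes 1
p_2 = 11: count[11] becomes 1
p_3 = 1: count[1] becomes 1
p_4 = 7: count[7] becomes 1
p_5 = 5: count[5] becomes 1
p_6 = 6: count[6] becomes 1
p_7 = 3: count[3] becomes 1
p_8 = 6: count[6] becomes 2
p_9 = 6: count[6] becomes 3
p_10 = 9: count[9] becomes 1
Degrees (1 + count): deg[1]=1+1=2, deg[2]=1+0=1, deg[3]=1+1=2, deg[4]=1+1=2, deg[5]=1+1=2, deg[6]=1+3=4, deg[7]=1+1=2, deg[8]=1+0=1, deg[9]=1+1=2, deg[10]=1+0=1, deg[11]=1+1=2, deg[12]=1+0=1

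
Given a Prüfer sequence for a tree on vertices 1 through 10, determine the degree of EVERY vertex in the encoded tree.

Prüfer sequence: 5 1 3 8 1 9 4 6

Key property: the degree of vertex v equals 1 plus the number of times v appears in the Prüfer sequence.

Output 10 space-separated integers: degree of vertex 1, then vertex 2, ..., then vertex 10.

p_1 = 5: count[5] becomes 1
p_2 = 1: count[1] becomes 1
p_3 = 3: count[3] becomes 1
p_4 = 8: count[8] becomes 1
p_5 = 1: count[1] becomes 2
p_6 = 9: count[9] becomes 1
p_7 = 4: count[4] becomes 1
p_8 = 6: count[6] becomes 1
Degrees (1 + count): deg[1]=1+2=3, deg[2]=1+0=1, deg[3]=1+1=2, deg[4]=1+1=2, deg[5]=1+1=2, deg[6]=1+1=2, deg[7]=1+0=1, deg[8]=1+1=2, deg[9]=1+1=2, deg[10]=1+0=1

Answer: 3 1 2 2 2 2 1 2 2 1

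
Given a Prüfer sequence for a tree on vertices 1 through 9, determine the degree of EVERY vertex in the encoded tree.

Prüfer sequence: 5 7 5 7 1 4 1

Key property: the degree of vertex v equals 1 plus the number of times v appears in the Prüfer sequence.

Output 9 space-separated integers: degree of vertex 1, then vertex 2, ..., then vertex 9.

p_1 = 5: count[5] becomes 1
p_2 = 7: count[7] becomes 1
p_3 = 5: count[5] becomes 2
p_4 = 7: count[7] becomes 2
p_5 = 1: count[1] becomes 1
p_6 = 4: count[4] becomes 1
p_7 = 1: count[1] becomes 2
Degrees (1 + count): deg[1]=1+2=3, deg[2]=1+0=1, deg[3]=1+0=1, deg[4]=1+1=2, deg[5]=1+2=3, deg[6]=1+0=1, deg[7]=1+2=3, deg[8]=1+0=1, deg[9]=1+0=1

Answer: 3 1 1 2 3 1 3 1 1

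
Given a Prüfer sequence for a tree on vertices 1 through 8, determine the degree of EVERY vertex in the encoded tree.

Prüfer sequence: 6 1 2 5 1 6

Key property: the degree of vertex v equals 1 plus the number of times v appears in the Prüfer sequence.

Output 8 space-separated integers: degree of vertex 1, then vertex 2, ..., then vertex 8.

Answer: 3 2 1 1 2 3 1 1

Derivation:
p_1 = 6: count[6] becomes 1
p_2 = 1: count[1] becomes 1
p_3 = 2: count[2] becomes 1
p_4 = 5: count[5] becomes 1
p_5 = 1: count[1] becomes 2
p_6 = 6: count[6] becomes 2
Degrees (1 + count): deg[1]=1+2=3, deg[2]=1+1=2, deg[3]=1+0=1, deg[4]=1+0=1, deg[5]=1+1=2, deg[6]=1+2=3, deg[7]=1+0=1, deg[8]=1+0=1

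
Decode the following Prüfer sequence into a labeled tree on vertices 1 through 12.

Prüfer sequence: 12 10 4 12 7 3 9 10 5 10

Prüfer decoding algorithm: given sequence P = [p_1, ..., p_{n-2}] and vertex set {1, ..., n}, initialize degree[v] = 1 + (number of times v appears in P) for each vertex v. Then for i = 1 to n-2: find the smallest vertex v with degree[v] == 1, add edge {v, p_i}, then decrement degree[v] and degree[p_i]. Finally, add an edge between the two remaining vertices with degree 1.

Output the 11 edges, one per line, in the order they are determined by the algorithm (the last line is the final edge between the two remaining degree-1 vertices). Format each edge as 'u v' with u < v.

Answer: 1 12
2 10
4 6
4 12
7 8
3 7
3 9
9 10
5 11
5 10
10 12

Derivation:
Initial degrees: {1:1, 2:1, 3:2, 4:2, 5:2, 6:1, 7:2, 8:1, 9:2, 10:4, 11:1, 12:3}
Step 1: smallest deg-1 vertex = 1, p_1 = 12. Add edge {1,12}. Now deg[1]=0, deg[12]=2.
Step 2: smallest deg-1 vertex = 2, p_2 = 10. Add edge {2,10}. Now deg[2]=0, deg[10]=3.
Step 3: smallest deg-1 vertex = 6, p_3 = 4. Add edge {4,6}. Now deg[6]=0, deg[4]=1.
Step 4: smallest deg-1 vertex = 4, p_4 = 12. Add edge {4,12}. Now deg[4]=0, deg[12]=1.
Step 5: smallest deg-1 vertex = 8, p_5 = 7. Add edge {7,8}. Now deg[8]=0, deg[7]=1.
Step 6: smallest deg-1 vertex = 7, p_6 = 3. Add edge {3,7}. Now deg[7]=0, deg[3]=1.
Step 7: smallest deg-1 vertex = 3, p_7 = 9. Add edge {3,9}. Now deg[3]=0, deg[9]=1.
Step 8: smallest deg-1 vertex = 9, p_8 = 10. Add edge {9,10}. Now deg[9]=0, deg[10]=2.
Step 9: smallest deg-1 vertex = 11, p_9 = 5. Add edge {5,11}. Now deg[11]=0, deg[5]=1.
Step 10: smallest deg-1 vertex = 5, p_10 = 10. Add edge {5,10}. Now deg[5]=0, deg[10]=1.
Final: two remaining deg-1 vertices are 10, 12. Add edge {10,12}.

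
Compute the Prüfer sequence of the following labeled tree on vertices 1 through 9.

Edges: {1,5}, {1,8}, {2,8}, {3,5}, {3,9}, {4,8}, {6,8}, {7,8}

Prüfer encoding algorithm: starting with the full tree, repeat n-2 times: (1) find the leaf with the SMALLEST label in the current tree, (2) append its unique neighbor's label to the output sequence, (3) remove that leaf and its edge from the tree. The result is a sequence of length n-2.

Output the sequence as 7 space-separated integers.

Step 1: leaves = {2,4,6,7,9}. Remove smallest leaf 2, emit neighbor 8.
Step 2: leaves = {4,6,7,9}. Remove smallest leaf 4, emit neighbor 8.
Step 3: leaves = {6,7,9}. Remove smallest leaf 6, emit neighbor 8.
Step 4: leaves = {7,9}. Remove smallest leaf 7, emit neighbor 8.
Step 5: leaves = {8,9}. Remove smallest leaf 8, emit neighbor 1.
Step 6: leaves = {1,9}. Remove smallest leaf 1, emit neighbor 5.
Step 7: leaves = {5,9}. Remove smallest leaf 5, emit neighbor 3.
Done: 2 vertices remain (3, 9). Sequence = [8 8 8 8 1 5 3]

Answer: 8 8 8 8 1 5 3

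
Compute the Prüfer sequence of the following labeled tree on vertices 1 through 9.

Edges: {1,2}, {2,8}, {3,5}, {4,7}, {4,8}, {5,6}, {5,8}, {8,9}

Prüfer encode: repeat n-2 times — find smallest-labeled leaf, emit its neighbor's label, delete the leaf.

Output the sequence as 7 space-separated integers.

Step 1: leaves = {1,3,6,7,9}. Remove smallest leaf 1, emit neighbor 2.
Step 2: leaves = {2,3,6,7,9}. Remove smallest leaf 2, emit neighbor 8.
Step 3: leaves = {3,6,7,9}. Remove smallest leaf 3, emit neighbor 5.
Step 4: leaves = {6,7,9}. Remove smallest leaf 6, emit neighbor 5.
Step 5: leaves = {5,7,9}. Remove smallest leaf 5, emit neighbor 8.
Step 6: leaves = {7,9}. Remove smallest leaf 7, emit neighbor 4.
Step 7: leaves = {4,9}. Remove smallest leaf 4, emit neighbor 8.
Done: 2 vertices remain (8, 9). Sequence = [2 8 5 5 8 4 8]

Answer: 2 8 5 5 8 4 8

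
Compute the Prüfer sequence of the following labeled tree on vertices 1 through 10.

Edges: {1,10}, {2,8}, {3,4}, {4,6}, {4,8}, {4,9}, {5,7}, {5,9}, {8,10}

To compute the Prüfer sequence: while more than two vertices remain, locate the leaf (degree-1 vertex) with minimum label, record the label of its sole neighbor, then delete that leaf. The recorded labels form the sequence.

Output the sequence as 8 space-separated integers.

Step 1: leaves = {1,2,3,6,7}. Remove smallest leaf 1, emit neighbor 10.
Step 2: leaves = {2,3,6,7,10}. Remove smallest leaf 2, emit neighbor 8.
Step 3: leaves = {3,6,7,10}. Remove smallest leaf 3, emit neighbor 4.
Step 4: leaves = {6,7,10}. Remove smallest leaf 6, emit neighbor 4.
Step 5: leaves = {7,10}. Remove smallest leaf 7, emit neighbor 5.
Step 6: leaves = {5,10}. Remove smallest leaf 5, emit neighbor 9.
Step 7: leaves = {9,10}. Remove smallest leaf 9, emit neighbor 4.
Step 8: leaves = {4,10}. Remove smallest leaf 4, emit neighbor 8.
Done: 2 vertices remain (8, 10). Sequence = [10 8 4 4 5 9 4 8]

Answer: 10 8 4 4 5 9 4 8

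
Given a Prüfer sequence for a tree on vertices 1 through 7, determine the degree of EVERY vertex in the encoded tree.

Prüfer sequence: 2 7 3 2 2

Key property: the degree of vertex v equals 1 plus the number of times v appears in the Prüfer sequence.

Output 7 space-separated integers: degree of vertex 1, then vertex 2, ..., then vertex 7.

p_1 = 2: count[2] becomes 1
p_2 = 7: count[7] becomes 1
p_3 = 3: count[3] becomes 1
p_4 = 2: count[2] becomes 2
p_5 = 2: count[2] becomes 3
Degrees (1 + count): deg[1]=1+0=1, deg[2]=1+3=4, deg[3]=1+1=2, deg[4]=1+0=1, deg[5]=1+0=1, deg[6]=1+0=1, deg[7]=1+1=2

Answer: 1 4 2 1 1 1 2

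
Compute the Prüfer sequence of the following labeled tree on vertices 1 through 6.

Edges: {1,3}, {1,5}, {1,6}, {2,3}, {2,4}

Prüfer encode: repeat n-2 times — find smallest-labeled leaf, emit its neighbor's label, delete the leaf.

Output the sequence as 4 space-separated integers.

Answer: 2 3 1 1

Derivation:
Step 1: leaves = {4,5,6}. Remove smallest leaf 4, emit neighbor 2.
Step 2: leaves = {2,5,6}. Remove smallest leaf 2, emit neighbor 3.
Step 3: leaves = {3,5,6}. Remove smallest leaf 3, emit neighbor 1.
Step 4: leaves = {5,6}. Remove smallest leaf 5, emit neighbor 1.
Done: 2 vertices remain (1, 6). Sequence = [2 3 1 1]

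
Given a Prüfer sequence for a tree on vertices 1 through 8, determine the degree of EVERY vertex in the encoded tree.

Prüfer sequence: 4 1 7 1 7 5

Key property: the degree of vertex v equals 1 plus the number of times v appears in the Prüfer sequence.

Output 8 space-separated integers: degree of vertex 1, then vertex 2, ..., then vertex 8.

Answer: 3 1 1 2 2 1 3 1

Derivation:
p_1 = 4: count[4] becomes 1
p_2 = 1: count[1] becomes 1
p_3 = 7: count[7] becomes 1
p_4 = 1: count[1] becomes 2
p_5 = 7: count[7] becomes 2
p_6 = 5: count[5] becomes 1
Degrees (1 + count): deg[1]=1+2=3, deg[2]=1+0=1, deg[3]=1+0=1, deg[4]=1+1=2, deg[5]=1+1=2, deg[6]=1+0=1, deg[7]=1+2=3, deg[8]=1+0=1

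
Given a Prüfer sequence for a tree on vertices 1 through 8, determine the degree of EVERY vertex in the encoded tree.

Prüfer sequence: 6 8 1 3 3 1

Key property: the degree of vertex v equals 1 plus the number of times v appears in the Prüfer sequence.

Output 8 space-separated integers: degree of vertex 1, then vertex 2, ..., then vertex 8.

Answer: 3 1 3 1 1 2 1 2

Derivation:
p_1 = 6: count[6] becomes 1
p_2 = 8: count[8] becomes 1
p_3 = 1: count[1] becomes 1
p_4 = 3: count[3] becomes 1
p_5 = 3: count[3] becomes 2
p_6 = 1: count[1] becomes 2
Degrees (1 + count): deg[1]=1+2=3, deg[2]=1+0=1, deg[3]=1+2=3, deg[4]=1+0=1, deg[5]=1+0=1, deg[6]=1+1=2, deg[7]=1+0=1, deg[8]=1+1=2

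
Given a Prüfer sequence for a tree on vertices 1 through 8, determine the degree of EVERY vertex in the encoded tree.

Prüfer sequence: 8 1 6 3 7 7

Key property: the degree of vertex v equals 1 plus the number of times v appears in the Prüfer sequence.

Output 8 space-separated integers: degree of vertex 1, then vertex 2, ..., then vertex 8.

Answer: 2 1 2 1 1 2 3 2

Derivation:
p_1 = 8: count[8] becomes 1
p_2 = 1: count[1] becomes 1
p_3 = 6: count[6] becomes 1
p_4 = 3: count[3] becomes 1
p_5 = 7: count[7] becomes 1
p_6 = 7: count[7] becomes 2
Degrees (1 + count): deg[1]=1+1=2, deg[2]=1+0=1, deg[3]=1+1=2, deg[4]=1+0=1, deg[5]=1+0=1, deg[6]=1+1=2, deg[7]=1+2=3, deg[8]=1+1=2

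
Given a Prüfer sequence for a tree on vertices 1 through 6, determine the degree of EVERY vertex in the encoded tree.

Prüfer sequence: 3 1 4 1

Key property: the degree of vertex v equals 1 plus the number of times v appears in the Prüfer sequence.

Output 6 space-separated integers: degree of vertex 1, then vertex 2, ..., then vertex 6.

Answer: 3 1 2 2 1 1

Derivation:
p_1 = 3: count[3] becomes 1
p_2 = 1: count[1] becomes 1
p_3 = 4: count[4] becomes 1
p_4 = 1: count[1] becomes 2
Degrees (1 + count): deg[1]=1+2=3, deg[2]=1+0=1, deg[3]=1+1=2, deg[4]=1+1=2, deg[5]=1+0=1, deg[6]=1+0=1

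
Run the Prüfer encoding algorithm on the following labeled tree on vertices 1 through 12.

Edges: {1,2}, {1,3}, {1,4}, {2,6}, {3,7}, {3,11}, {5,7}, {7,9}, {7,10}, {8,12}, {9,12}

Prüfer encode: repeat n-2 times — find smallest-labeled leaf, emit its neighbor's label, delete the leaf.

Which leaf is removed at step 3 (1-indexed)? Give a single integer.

Answer: 6

Derivation:
Step 1: current leaves = {4,5,6,8,10,11}. Remove leaf 4 (neighbor: 1).
Step 2: current leaves = {5,6,8,10,11}. Remove leaf 5 (neighbor: 7).
Step 3: current leaves = {6,8,10,11}. Remove leaf 6 (neighbor: 2).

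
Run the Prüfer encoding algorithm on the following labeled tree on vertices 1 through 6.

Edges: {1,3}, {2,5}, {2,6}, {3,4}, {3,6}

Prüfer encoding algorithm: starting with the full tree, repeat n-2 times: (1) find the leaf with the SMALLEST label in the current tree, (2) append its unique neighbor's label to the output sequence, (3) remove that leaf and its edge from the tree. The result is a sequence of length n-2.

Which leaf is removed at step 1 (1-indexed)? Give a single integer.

Step 1: current leaves = {1,4,5}. Remove leaf 1 (neighbor: 3).

Answer: 1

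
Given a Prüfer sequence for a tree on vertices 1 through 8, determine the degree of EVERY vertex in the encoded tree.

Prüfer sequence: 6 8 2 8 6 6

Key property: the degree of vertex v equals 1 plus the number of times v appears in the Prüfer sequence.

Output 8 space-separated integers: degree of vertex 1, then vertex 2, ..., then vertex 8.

p_1 = 6: count[6] becomes 1
p_2 = 8: count[8] becomes 1
p_3 = 2: count[2] becomes 1
p_4 = 8: count[8] becomes 2
p_5 = 6: count[6] becomes 2
p_6 = 6: count[6] becomes 3
Degrees (1 + count): deg[1]=1+0=1, deg[2]=1+1=2, deg[3]=1+0=1, deg[4]=1+0=1, deg[5]=1+0=1, deg[6]=1+3=4, deg[7]=1+0=1, deg[8]=1+2=3

Answer: 1 2 1 1 1 4 1 3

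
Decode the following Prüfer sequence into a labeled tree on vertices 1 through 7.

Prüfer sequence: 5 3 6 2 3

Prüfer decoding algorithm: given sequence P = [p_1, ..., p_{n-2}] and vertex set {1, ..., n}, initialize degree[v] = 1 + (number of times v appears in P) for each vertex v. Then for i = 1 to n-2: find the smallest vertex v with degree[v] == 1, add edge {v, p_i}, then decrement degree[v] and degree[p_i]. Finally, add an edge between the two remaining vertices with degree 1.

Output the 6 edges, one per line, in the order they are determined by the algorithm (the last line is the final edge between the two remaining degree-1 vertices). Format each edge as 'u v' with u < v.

Answer: 1 5
3 4
5 6
2 6
2 3
3 7

Derivation:
Initial degrees: {1:1, 2:2, 3:3, 4:1, 5:2, 6:2, 7:1}
Step 1: smallest deg-1 vertex = 1, p_1 = 5. Add edge {1,5}. Now deg[1]=0, deg[5]=1.
Step 2: smallest deg-1 vertex = 4, p_2 = 3. Add edge {3,4}. Now deg[4]=0, deg[3]=2.
Step 3: smallest deg-1 vertex = 5, p_3 = 6. Add edge {5,6}. Now deg[5]=0, deg[6]=1.
Step 4: smallest deg-1 vertex = 6, p_4 = 2. Add edge {2,6}. Now deg[6]=0, deg[2]=1.
Step 5: smallest deg-1 vertex = 2, p_5 = 3. Add edge {2,3}. Now deg[2]=0, deg[3]=1.
Final: two remaining deg-1 vertices are 3, 7. Add edge {3,7}.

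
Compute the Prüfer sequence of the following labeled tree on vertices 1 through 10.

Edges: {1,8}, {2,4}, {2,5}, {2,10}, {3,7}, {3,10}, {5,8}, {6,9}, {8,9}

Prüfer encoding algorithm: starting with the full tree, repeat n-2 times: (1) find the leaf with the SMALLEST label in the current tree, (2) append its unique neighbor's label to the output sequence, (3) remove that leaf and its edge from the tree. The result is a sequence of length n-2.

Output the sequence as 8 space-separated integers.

Step 1: leaves = {1,4,6,7}. Remove smallest leaf 1, emit neighbor 8.
Step 2: leaves = {4,6,7}. Remove smallest leaf 4, emit neighbor 2.
Step 3: leaves = {6,7}. Remove smallest leaf 6, emit neighbor 9.
Step 4: leaves = {7,9}. Remove smallest leaf 7, emit neighbor 3.
Step 5: leaves = {3,9}. Remove smallest leaf 3, emit neighbor 10.
Step 6: leaves = {9,10}. Remove smallest leaf 9, emit neighbor 8.
Step 7: leaves = {8,10}. Remove smallest leaf 8, emit neighbor 5.
Step 8: leaves = {5,10}. Remove smallest leaf 5, emit neighbor 2.
Done: 2 vertices remain (2, 10). Sequence = [8 2 9 3 10 8 5 2]

Answer: 8 2 9 3 10 8 5 2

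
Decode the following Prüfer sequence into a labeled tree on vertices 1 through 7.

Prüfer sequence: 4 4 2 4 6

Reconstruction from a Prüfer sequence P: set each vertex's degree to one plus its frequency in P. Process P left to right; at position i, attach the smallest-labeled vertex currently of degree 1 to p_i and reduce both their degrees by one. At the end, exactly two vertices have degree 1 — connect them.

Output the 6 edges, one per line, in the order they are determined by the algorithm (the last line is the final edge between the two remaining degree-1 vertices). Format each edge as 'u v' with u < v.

Answer: 1 4
3 4
2 5
2 4
4 6
6 7

Derivation:
Initial degrees: {1:1, 2:2, 3:1, 4:4, 5:1, 6:2, 7:1}
Step 1: smallest deg-1 vertex = 1, p_1 = 4. Add edge {1,4}. Now deg[1]=0, deg[4]=3.
Step 2: smallest deg-1 vertex = 3, p_2 = 4. Add edge {3,4}. Now deg[3]=0, deg[4]=2.
Step 3: smallest deg-1 vertex = 5, p_3 = 2. Add edge {2,5}. Now deg[5]=0, deg[2]=1.
Step 4: smallest deg-1 vertex = 2, p_4 = 4. Add edge {2,4}. Now deg[2]=0, deg[4]=1.
Step 5: smallest deg-1 vertex = 4, p_5 = 6. Add edge {4,6}. Now deg[4]=0, deg[6]=1.
Final: two remaining deg-1 vertices are 6, 7. Add edge {6,7}.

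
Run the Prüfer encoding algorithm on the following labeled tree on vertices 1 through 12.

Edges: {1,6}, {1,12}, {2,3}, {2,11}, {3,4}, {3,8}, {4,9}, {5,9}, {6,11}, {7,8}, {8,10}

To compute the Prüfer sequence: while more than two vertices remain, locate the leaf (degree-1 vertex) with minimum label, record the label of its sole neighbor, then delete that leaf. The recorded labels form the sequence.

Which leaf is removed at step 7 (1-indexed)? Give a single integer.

Answer: 3

Derivation:
Step 1: current leaves = {5,7,10,12}. Remove leaf 5 (neighbor: 9).
Step 2: current leaves = {7,9,10,12}. Remove leaf 7 (neighbor: 8).
Step 3: current leaves = {9,10,12}. Remove leaf 9 (neighbor: 4).
Step 4: current leaves = {4,10,12}. Remove leaf 4 (neighbor: 3).
Step 5: current leaves = {10,12}. Remove leaf 10 (neighbor: 8).
Step 6: current leaves = {8,12}. Remove leaf 8 (neighbor: 3).
Step 7: current leaves = {3,12}. Remove leaf 3 (neighbor: 2).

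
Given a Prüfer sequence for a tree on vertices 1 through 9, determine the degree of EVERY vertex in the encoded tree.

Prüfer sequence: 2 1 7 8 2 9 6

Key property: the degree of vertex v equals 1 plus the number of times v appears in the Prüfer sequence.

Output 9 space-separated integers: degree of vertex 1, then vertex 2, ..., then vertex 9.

p_1 = 2: count[2] becomes 1
p_2 = 1: count[1] becomes 1
p_3 = 7: count[7] becomes 1
p_4 = 8: count[8] becomes 1
p_5 = 2: count[2] becomes 2
p_6 = 9: count[9] becomes 1
p_7 = 6: count[6] becomes 1
Degrees (1 + count): deg[1]=1+1=2, deg[2]=1+2=3, deg[3]=1+0=1, deg[4]=1+0=1, deg[5]=1+0=1, deg[6]=1+1=2, deg[7]=1+1=2, deg[8]=1+1=2, deg[9]=1+1=2

Answer: 2 3 1 1 1 2 2 2 2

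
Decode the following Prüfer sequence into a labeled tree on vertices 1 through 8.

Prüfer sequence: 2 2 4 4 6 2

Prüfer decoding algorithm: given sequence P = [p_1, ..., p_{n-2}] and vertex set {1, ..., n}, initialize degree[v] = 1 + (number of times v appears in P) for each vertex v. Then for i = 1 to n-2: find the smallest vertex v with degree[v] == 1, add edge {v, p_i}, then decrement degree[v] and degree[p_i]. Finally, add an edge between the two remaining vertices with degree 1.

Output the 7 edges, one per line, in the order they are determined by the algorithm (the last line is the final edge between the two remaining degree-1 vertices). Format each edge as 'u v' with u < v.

Initial degrees: {1:1, 2:4, 3:1, 4:3, 5:1, 6:2, 7:1, 8:1}
Step 1: smallest deg-1 vertex = 1, p_1 = 2. Add edge {1,2}. Now deg[1]=0, deg[2]=3.
Step 2: smallest deg-1 vertex = 3, p_2 = 2. Add edge {2,3}. Now deg[3]=0, deg[2]=2.
Step 3: smallest deg-1 vertex = 5, p_3 = 4. Add edge {4,5}. Now deg[5]=0, deg[4]=2.
Step 4: smallest deg-1 vertex = 7, p_4 = 4. Add edge {4,7}. Now deg[7]=0, deg[4]=1.
Step 5: smallest deg-1 vertex = 4, p_5 = 6. Add edge {4,6}. Now deg[4]=0, deg[6]=1.
Step 6: smallest deg-1 vertex = 6, p_6 = 2. Add edge {2,6}. Now deg[6]=0, deg[2]=1.
Final: two remaining deg-1 vertices are 2, 8. Add edge {2,8}.

Answer: 1 2
2 3
4 5
4 7
4 6
2 6
2 8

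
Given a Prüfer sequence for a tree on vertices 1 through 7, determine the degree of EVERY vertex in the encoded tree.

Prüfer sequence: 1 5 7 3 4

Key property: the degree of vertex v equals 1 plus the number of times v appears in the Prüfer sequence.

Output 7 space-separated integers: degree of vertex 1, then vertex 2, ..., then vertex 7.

Answer: 2 1 2 2 2 1 2

Derivation:
p_1 = 1: count[1] becomes 1
p_2 = 5: count[5] becomes 1
p_3 = 7: count[7] becomes 1
p_4 = 3: count[3] becomes 1
p_5 = 4: count[4] becomes 1
Degrees (1 + count): deg[1]=1+1=2, deg[2]=1+0=1, deg[3]=1+1=2, deg[4]=1+1=2, deg[5]=1+1=2, deg[6]=1+0=1, deg[7]=1+1=2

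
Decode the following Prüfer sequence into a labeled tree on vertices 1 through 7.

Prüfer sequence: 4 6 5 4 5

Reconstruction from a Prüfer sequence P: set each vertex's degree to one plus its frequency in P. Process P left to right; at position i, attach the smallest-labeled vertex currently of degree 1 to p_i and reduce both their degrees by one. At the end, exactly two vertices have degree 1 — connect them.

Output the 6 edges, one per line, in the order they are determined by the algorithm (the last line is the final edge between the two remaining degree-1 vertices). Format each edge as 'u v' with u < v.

Initial degrees: {1:1, 2:1, 3:1, 4:3, 5:3, 6:2, 7:1}
Step 1: smallest deg-1 vertex = 1, p_1 = 4. Add edge {1,4}. Now deg[1]=0, deg[4]=2.
Step 2: smallest deg-1 vertex = 2, p_2 = 6. Add edge {2,6}. Now deg[2]=0, deg[6]=1.
Step 3: smallest deg-1 vertex = 3, p_3 = 5. Add edge {3,5}. Now deg[3]=0, deg[5]=2.
Step 4: smallest deg-1 vertex = 6, p_4 = 4. Add edge {4,6}. Now deg[6]=0, deg[4]=1.
Step 5: smallest deg-1 vertex = 4, p_5 = 5. Add edge {4,5}. Now deg[4]=0, deg[5]=1.
Final: two remaining deg-1 vertices are 5, 7. Add edge {5,7}.

Answer: 1 4
2 6
3 5
4 6
4 5
5 7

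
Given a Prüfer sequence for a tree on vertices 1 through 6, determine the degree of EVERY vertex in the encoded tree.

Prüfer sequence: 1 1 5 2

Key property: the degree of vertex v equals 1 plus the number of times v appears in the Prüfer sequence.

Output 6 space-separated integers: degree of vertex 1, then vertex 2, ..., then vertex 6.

p_1 = 1: count[1] becomes 1
p_2 = 1: count[1] becomes 2
p_3 = 5: count[5] becomes 1
p_4 = 2: count[2] becomes 1
Degrees (1 + count): deg[1]=1+2=3, deg[2]=1+1=2, deg[3]=1+0=1, deg[4]=1+0=1, deg[5]=1+1=2, deg[6]=1+0=1

Answer: 3 2 1 1 2 1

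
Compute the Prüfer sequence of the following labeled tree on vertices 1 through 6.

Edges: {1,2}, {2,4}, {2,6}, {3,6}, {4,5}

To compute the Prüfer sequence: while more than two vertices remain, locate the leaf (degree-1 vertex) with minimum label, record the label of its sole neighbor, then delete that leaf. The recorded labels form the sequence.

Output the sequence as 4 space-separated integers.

Answer: 2 6 4 2

Derivation:
Step 1: leaves = {1,3,5}. Remove smallest leaf 1, emit neighbor 2.
Step 2: leaves = {3,5}. Remove smallest leaf 3, emit neighbor 6.
Step 3: leaves = {5,6}. Remove smallest leaf 5, emit neighbor 4.
Step 4: leaves = {4,6}. Remove smallest leaf 4, emit neighbor 2.
Done: 2 vertices remain (2, 6). Sequence = [2 6 4 2]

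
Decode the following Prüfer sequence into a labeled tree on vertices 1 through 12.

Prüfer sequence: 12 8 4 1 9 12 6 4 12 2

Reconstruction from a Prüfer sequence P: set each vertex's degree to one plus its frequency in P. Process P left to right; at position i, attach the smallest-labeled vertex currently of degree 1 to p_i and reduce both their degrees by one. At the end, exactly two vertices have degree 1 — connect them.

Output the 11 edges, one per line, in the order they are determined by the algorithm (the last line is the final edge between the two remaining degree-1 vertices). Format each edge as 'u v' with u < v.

Answer: 3 12
5 8
4 7
1 8
1 9
9 12
6 10
4 6
4 12
2 11
2 12

Derivation:
Initial degrees: {1:2, 2:2, 3:1, 4:3, 5:1, 6:2, 7:1, 8:2, 9:2, 10:1, 11:1, 12:4}
Step 1: smallest deg-1 vertex = 3, p_1 = 12. Add edge {3,12}. Now deg[3]=0, deg[12]=3.
Step 2: smallest deg-1 vertex = 5, p_2 = 8. Add edge {5,8}. Now deg[5]=0, deg[8]=1.
Step 3: smallest deg-1 vertex = 7, p_3 = 4. Add edge {4,7}. Now deg[7]=0, deg[4]=2.
Step 4: smallest deg-1 vertex = 8, p_4 = 1. Add edge {1,8}. Now deg[8]=0, deg[1]=1.
Step 5: smallest deg-1 vertex = 1, p_5 = 9. Add edge {1,9}. Now deg[1]=0, deg[9]=1.
Step 6: smallest deg-1 vertex = 9, p_6 = 12. Add edge {9,12}. Now deg[9]=0, deg[12]=2.
Step 7: smallest deg-1 vertex = 10, p_7 = 6. Add edge {6,10}. Now deg[10]=0, deg[6]=1.
Step 8: smallest deg-1 vertex = 6, p_8 = 4. Add edge {4,6}. Now deg[6]=0, deg[4]=1.
Step 9: smallest deg-1 vertex = 4, p_9 = 12. Add edge {4,12}. Now deg[4]=0, deg[12]=1.
Step 10: smallest deg-1 vertex = 11, p_10 = 2. Add edge {2,11}. Now deg[11]=0, deg[2]=1.
Final: two remaining deg-1 vertices are 2, 12. Add edge {2,12}.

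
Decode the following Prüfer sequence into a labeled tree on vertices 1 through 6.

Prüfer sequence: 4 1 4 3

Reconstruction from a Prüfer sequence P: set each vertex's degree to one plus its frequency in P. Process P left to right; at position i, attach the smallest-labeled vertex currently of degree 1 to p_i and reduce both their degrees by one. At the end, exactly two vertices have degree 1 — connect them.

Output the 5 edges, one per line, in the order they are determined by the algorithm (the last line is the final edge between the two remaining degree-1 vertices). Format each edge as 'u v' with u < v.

Answer: 2 4
1 5
1 4
3 4
3 6

Derivation:
Initial degrees: {1:2, 2:1, 3:2, 4:3, 5:1, 6:1}
Step 1: smallest deg-1 vertex = 2, p_1 = 4. Add edge {2,4}. Now deg[2]=0, deg[4]=2.
Step 2: smallest deg-1 vertex = 5, p_2 = 1. Add edge {1,5}. Now deg[5]=0, deg[1]=1.
Step 3: smallest deg-1 vertex = 1, p_3 = 4. Add edge {1,4}. Now deg[1]=0, deg[4]=1.
Step 4: smallest deg-1 vertex = 4, p_4 = 3. Add edge {3,4}. Now deg[4]=0, deg[3]=1.
Final: two remaining deg-1 vertices are 3, 6. Add edge {3,6}.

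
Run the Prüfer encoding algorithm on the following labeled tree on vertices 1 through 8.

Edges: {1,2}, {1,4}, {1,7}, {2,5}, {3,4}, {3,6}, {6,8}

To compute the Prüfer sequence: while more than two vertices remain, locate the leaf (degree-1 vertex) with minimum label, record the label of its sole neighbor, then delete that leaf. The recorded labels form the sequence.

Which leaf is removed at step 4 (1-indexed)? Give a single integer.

Step 1: current leaves = {5,7,8}. Remove leaf 5 (neighbor: 2).
Step 2: current leaves = {2,7,8}. Remove leaf 2 (neighbor: 1).
Step 3: current leaves = {7,8}. Remove leaf 7 (neighbor: 1).
Step 4: current leaves = {1,8}. Remove leaf 1 (neighbor: 4).

Answer: 1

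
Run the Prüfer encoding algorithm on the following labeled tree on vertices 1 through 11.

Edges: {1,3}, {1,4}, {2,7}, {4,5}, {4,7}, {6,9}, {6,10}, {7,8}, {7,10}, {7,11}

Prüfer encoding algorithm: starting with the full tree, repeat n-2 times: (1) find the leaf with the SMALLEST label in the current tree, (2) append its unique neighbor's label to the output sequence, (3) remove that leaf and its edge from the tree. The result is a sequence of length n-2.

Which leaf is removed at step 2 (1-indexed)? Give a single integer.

Answer: 3

Derivation:
Step 1: current leaves = {2,3,5,8,9,11}. Remove leaf 2 (neighbor: 7).
Step 2: current leaves = {3,5,8,9,11}. Remove leaf 3 (neighbor: 1).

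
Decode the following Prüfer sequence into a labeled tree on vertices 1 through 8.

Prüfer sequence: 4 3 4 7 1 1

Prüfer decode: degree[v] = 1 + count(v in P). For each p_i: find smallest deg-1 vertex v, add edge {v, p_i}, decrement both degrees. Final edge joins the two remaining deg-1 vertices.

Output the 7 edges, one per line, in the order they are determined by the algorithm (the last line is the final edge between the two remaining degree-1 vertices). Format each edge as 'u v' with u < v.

Initial degrees: {1:3, 2:1, 3:2, 4:3, 5:1, 6:1, 7:2, 8:1}
Step 1: smallest deg-1 vertex = 2, p_1 = 4. Add edge {2,4}. Now deg[2]=0, deg[4]=2.
Step 2: smallest deg-1 vertex = 5, p_2 = 3. Add edge {3,5}. Now deg[5]=0, deg[3]=1.
Step 3: smallest deg-1 vertex = 3, p_3 = 4. Add edge {3,4}. Now deg[3]=0, deg[4]=1.
Step 4: smallest deg-1 vertex = 4, p_4 = 7. Add edge {4,7}. Now deg[4]=0, deg[7]=1.
Step 5: smallest deg-1 vertex = 6, p_5 = 1. Add edge {1,6}. Now deg[6]=0, deg[1]=2.
Step 6: smallest deg-1 vertex = 7, p_6 = 1. Add edge {1,7}. Now deg[7]=0, deg[1]=1.
Final: two remaining deg-1 vertices are 1, 8. Add edge {1,8}.

Answer: 2 4
3 5
3 4
4 7
1 6
1 7
1 8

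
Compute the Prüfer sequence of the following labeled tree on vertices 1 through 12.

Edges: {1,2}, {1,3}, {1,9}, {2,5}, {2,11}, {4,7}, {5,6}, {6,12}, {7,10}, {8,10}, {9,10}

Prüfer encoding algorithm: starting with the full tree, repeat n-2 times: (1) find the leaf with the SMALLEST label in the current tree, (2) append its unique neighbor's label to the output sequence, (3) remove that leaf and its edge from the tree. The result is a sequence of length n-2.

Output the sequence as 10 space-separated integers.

Answer: 1 7 10 10 9 1 2 2 5 6

Derivation:
Step 1: leaves = {3,4,8,11,12}. Remove smallest leaf 3, emit neighbor 1.
Step 2: leaves = {4,8,11,12}. Remove smallest leaf 4, emit neighbor 7.
Step 3: leaves = {7,8,11,12}. Remove smallest leaf 7, emit neighbor 10.
Step 4: leaves = {8,11,12}. Remove smallest leaf 8, emit neighbor 10.
Step 5: leaves = {10,11,12}. Remove smallest leaf 10, emit neighbor 9.
Step 6: leaves = {9,11,12}. Remove smallest leaf 9, emit neighbor 1.
Step 7: leaves = {1,11,12}. Remove smallest leaf 1, emit neighbor 2.
Step 8: leaves = {11,12}. Remove smallest leaf 11, emit neighbor 2.
Step 9: leaves = {2,12}. Remove smallest leaf 2, emit neighbor 5.
Step 10: leaves = {5,12}. Remove smallest leaf 5, emit neighbor 6.
Done: 2 vertices remain (6, 12). Sequence = [1 7 10 10 9 1 2 2 5 6]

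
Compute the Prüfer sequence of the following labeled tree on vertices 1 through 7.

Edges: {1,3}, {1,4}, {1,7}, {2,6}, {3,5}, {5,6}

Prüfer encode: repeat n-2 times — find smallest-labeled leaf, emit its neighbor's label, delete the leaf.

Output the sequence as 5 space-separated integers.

Step 1: leaves = {2,4,7}. Remove smallest leaf 2, emit neighbor 6.
Step 2: leaves = {4,6,7}. Remove smallest leaf 4, emit neighbor 1.
Step 3: leaves = {6,7}. Remove smallest leaf 6, emit neighbor 5.
Step 4: leaves = {5,7}. Remove smallest leaf 5, emit neighbor 3.
Step 5: leaves = {3,7}. Remove smallest leaf 3, emit neighbor 1.
Done: 2 vertices remain (1, 7). Sequence = [6 1 5 3 1]

Answer: 6 1 5 3 1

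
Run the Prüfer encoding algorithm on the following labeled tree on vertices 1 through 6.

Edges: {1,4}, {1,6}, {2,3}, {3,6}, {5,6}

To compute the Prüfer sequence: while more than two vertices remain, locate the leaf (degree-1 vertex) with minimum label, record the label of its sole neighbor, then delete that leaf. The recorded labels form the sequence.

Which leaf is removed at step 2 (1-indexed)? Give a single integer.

Answer: 3

Derivation:
Step 1: current leaves = {2,4,5}. Remove leaf 2 (neighbor: 3).
Step 2: current leaves = {3,4,5}. Remove leaf 3 (neighbor: 6).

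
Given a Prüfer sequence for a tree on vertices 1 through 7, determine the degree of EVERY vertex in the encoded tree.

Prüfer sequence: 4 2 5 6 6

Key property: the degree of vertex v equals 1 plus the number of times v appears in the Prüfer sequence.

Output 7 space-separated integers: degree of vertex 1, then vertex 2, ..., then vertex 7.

Answer: 1 2 1 2 2 3 1

Derivation:
p_1 = 4: count[4] becomes 1
p_2 = 2: count[2] becomes 1
p_3 = 5: count[5] becomes 1
p_4 = 6: count[6] becomes 1
p_5 = 6: count[6] becomes 2
Degrees (1 + count): deg[1]=1+0=1, deg[2]=1+1=2, deg[3]=1+0=1, deg[4]=1+1=2, deg[5]=1+1=2, deg[6]=1+2=3, deg[7]=1+0=1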